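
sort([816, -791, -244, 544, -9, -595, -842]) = [-842, -791, -595, -244, -9, 544, 816]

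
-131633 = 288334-419967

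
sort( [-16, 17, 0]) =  [-16, 0, 17]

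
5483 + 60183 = 65666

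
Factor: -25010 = -1*2^1*5^1*41^1*61^1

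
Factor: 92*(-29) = -1*2^2*23^1*29^1 = -2668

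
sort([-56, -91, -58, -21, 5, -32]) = [-91, -58, -56, -32, -21, 5]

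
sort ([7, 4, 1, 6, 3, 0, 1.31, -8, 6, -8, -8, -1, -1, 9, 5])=[-8, -8, -8, -1, -1, 0, 1, 1.31, 3, 4, 5, 6, 6, 7, 9]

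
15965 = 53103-37138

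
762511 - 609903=152608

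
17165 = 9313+7852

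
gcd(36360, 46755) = 45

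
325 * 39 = 12675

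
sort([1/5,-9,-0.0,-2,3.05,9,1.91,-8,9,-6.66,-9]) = [-9,-9,-8,-6.66,-2,-0.0,1/5,1.91,3.05,9,9]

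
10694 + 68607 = 79301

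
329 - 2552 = -2223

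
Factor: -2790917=-1 * 1031^1 * 2707^1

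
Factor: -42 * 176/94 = -1 * 2^4 * 3^1 * 7^1 * 11^1 * 47^(-1) = -3696/47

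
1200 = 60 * 20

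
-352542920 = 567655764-920198684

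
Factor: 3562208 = 2^5*13^1*8563^1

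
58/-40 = -1 - 9/20 = -1.45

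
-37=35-72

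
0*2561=0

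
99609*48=4781232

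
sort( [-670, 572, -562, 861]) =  [-670, -562, 572, 861]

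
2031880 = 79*25720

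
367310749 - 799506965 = -432196216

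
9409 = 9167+242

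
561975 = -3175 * (-177)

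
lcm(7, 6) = 42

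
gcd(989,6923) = 989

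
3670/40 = 367/4 = 91.75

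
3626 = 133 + 3493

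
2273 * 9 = 20457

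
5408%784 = 704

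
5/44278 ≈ 0.000113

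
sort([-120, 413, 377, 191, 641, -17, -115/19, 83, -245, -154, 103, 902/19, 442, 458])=[-245, -154, -120, -17, -115/19, 902/19, 83, 103, 191, 377, 413, 442, 458, 641]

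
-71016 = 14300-85316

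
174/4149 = 58/1383 ≈ 0.0419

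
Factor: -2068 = -1 * 2^2 * 11^1 * 47^1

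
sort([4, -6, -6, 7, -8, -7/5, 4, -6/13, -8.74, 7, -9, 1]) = [-9, -8.74, -8, -6, -6, -7/5, -6/13, 1, 4, 4, 7, 7]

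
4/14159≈0.000283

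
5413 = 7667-2254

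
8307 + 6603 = 14910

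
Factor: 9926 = 2^1 * 7^1 * 709^1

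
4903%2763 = 2140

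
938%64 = 42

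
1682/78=841/39 ≈ 21.56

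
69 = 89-20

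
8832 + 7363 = 16195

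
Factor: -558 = -1*2^1*3^2*31^1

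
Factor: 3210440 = 2^3*5^1*83^1*967^1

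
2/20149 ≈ 0.0000993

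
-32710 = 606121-638831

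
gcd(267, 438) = 3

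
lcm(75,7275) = 7275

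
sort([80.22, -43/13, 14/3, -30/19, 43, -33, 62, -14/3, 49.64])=[-33, -14/3, -43/13, -30/19, 14/3, 43, 49.64, 62, 80.22]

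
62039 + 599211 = 661250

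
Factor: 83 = 83^1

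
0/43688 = 0 = 0.00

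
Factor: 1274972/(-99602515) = -1*2^2*5^(-1)*439^(-1)*45377^(-1)*318743^1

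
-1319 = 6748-8067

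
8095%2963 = 2169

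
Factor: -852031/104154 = -1*2^(-1)*3^(-1)*17359^(-1)*852031^1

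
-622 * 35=-21770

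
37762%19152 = 18610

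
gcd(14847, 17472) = 21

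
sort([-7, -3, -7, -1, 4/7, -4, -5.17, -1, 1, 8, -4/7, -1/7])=[-7, -7, -5.17, -4, -3, -1, -1, -4/7, -1/7, 4/7, 1, 8]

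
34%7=6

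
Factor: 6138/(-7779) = -1*2^1*3^1*11^1*31^1*2593^(-1) = -2046/2593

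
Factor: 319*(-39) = -1*3^1*11^1*13^1*29^1 = -12441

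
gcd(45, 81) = 9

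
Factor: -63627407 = -1*23^1*31^1*233^1*383^1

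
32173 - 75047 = -42874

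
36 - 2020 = -1984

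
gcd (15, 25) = 5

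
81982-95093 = -13111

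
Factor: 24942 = 2^1 * 3^1 * 4157^1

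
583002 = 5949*98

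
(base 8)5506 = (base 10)2886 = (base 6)21210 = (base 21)6b9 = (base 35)2cg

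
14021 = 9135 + 4886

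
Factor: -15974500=-1*2^2*5^3*43^1*743^1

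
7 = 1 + 6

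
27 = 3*9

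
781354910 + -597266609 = 184088301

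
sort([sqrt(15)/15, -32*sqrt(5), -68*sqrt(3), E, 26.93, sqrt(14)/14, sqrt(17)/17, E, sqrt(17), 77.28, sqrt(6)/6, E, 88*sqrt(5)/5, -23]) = [-68*sqrt(3), -32*sqrt(5), -23, sqrt(17)/17, sqrt(15)/15, sqrt(14)/14, sqrt(6)/6, E, E, E, sqrt(17), 26.93, 88*sqrt(5)/5, 77.28]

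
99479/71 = 1401 + 8/71 ≈ 1401.11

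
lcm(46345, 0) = 0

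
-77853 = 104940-182793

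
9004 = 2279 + 6725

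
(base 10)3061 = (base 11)2333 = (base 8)5765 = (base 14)1189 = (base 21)6jg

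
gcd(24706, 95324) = 2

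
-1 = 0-1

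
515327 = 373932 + 141395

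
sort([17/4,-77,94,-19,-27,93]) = [-77,-27,-19,17/4,93,94]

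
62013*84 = 5209092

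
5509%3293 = 2216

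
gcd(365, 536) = 1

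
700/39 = 17+37/39 ≈ 17.95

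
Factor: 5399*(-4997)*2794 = -1*2^1*11^1*19^1*127^1*263^1*5399^1 = -75378775582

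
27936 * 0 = 0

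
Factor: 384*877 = 2^7*3^1*877^1 = 336768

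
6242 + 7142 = 13384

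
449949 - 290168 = 159781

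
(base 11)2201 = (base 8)5531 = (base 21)6c7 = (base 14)10b7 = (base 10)2905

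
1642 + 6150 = 7792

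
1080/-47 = -22 - 46/47 ≈ -22.98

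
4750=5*950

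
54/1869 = 18/623 ≈ 0.0289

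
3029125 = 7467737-4438612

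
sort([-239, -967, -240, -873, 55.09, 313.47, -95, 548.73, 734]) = [-967, -873, -240, -239, -95, 55.09, 313.47, 548.73, 734]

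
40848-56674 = -15826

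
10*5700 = 57000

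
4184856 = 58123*72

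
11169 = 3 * 3723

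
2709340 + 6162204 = 8871544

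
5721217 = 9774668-4053451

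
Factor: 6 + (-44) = -1*2^1*19^1 = -38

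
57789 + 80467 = 138256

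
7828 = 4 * 1957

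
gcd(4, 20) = 4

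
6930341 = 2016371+4913970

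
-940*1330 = -1250200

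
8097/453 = 2699/151 ≈ 17.87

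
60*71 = 4260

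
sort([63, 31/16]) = [31/16, 63]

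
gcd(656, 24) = 8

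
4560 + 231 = 4791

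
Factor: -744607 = -1*744607^1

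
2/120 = 1/60 ≈ 0.0167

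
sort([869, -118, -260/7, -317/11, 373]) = [-118, -260/7, -317/11, 373, 869]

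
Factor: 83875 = 5^3 * 11^1 * 61^1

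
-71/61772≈-0.00115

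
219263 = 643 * 341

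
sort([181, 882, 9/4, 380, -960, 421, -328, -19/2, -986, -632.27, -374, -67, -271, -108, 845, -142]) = [-986, -960, -632.27, -374, -328, -271, -142, -108, -67, -19/2, 9/4, 181, 380, 421, 845, 882]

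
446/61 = 7+19/61 ≈ 7.31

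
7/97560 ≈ 0.0000718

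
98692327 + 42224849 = 140917176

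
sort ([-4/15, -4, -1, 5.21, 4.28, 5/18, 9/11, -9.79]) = [-9.79, -4, -1, -4/15, 5/18, 9/11, 4.28, 5.21]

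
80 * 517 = 41360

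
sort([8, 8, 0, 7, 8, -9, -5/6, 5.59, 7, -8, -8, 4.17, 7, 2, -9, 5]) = [-9, -9, -8, -8, -5/6, 0, 2, 4.17, 5, 5.59, 7, 7, 7, 8, 8, 8]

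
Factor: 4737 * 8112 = 2^4 * 3^2 * 13^2 * 1579^1 = 38426544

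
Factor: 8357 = 61^1*137^1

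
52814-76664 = -23850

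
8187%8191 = 8187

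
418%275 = 143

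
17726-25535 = -7809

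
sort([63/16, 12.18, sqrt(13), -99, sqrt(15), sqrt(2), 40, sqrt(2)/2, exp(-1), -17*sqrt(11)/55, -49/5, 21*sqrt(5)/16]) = [-99, -49/5, -17*sqrt(11)/55, exp(-1), sqrt(2)/2, sqrt(2), 21*sqrt(5)/16, sqrt(13), sqrt(15), 63/16, 12.18, 40]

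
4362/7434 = 727/1239 ≈ 0.587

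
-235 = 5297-5532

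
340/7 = 48 + 4/7 ≈ 48.57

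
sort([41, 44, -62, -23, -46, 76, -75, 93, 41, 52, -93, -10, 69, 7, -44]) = [-93, -75, -62, -46, -44, -23, -10, 7, 41, 41, 44, 52, 69, 76, 93]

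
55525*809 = 44919725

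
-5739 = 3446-9185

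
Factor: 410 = 2^1*5^1*41^1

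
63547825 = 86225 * 737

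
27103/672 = 40 + 223/672 ≈ 40.33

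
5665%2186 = 1293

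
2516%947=622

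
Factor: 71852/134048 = 2^(-3)*11^1*23^1*59^(-1) = 253/472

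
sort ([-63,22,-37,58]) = [-63,-37,22,58]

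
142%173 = 142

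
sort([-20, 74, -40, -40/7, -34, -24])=[-40, -34, -24, -20, -40/7, 74]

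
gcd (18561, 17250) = 69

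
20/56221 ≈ 0.000356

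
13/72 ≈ 0.181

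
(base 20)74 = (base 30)4o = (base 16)90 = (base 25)5j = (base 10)144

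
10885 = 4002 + 6883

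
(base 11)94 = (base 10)103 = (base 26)3p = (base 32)37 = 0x67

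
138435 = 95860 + 42575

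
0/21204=0=0.00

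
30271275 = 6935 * 4365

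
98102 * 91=8927282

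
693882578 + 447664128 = 1141546706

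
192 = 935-743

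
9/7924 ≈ 0.00114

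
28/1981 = 4/283 ≈ 0.0141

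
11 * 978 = 10758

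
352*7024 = 2472448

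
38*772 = 29336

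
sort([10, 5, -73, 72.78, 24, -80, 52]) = [-80, -73, 5, 10, 24, 52, 72.78]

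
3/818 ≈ 0.00367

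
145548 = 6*24258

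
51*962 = 49062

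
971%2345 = 971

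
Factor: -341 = -1*11^1*31^1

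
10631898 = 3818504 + 6813394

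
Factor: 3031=7^1 * 433^1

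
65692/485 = 135 + 217/485 ≈ 135.45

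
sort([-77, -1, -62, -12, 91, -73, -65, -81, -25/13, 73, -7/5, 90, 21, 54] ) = [-81, -77, -73, -65, -62, -12, -25/13, -7/5, -1, 21, 54, 73, 90, 91] 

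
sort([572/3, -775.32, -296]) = [-775.32, -296, 572/3]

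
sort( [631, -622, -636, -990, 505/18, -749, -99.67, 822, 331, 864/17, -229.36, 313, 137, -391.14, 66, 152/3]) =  [-990, -749, -636, -622, -391.14, -229.36, -99.67, 505/18, 152/3, 864/17, 66, 137, 313, 331, 631, 822]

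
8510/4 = 2127 + 1/2 = 2127.50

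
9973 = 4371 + 5602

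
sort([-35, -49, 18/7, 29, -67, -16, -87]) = [-87, -67, -49, -35, -16, 18/7, 29]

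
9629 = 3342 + 6287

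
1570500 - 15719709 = -14149209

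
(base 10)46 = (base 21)24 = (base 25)1l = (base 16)2e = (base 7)64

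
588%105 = 63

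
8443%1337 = 421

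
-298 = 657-955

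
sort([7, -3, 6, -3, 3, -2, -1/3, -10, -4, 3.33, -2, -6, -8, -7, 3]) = [-10, -8, -7, -6, -4, -3, -3, -2, -2, -1/3, 3, 3, 3.33, 6, 7]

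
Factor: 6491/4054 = 2^(-1) * 2027^(-1) * 6491^1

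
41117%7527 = 3482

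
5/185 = 1/37 ≈ 0.0270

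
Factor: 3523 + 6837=2^3*5^1*7^1*37^1=10360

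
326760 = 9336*35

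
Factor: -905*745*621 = -1*3^3*5^2*23^1*149^1*181^1 = -418693725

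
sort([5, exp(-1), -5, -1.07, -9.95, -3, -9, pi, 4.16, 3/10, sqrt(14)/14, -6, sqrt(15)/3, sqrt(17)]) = [-9.95, -9, -6, -5, -3, -1.07, sqrt(14)/14, 3/10, exp(-1), sqrt(15)/3, pi, sqrt(17), 4.16, 5]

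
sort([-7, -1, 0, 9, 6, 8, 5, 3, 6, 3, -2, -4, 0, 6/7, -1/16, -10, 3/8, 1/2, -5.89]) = [-10, -7, -5.89, -4, -2, -1, -1/16, 0, 0, 3/8, 1/2, 6/7, 3, 3, 5, 6, 6, 8, 9]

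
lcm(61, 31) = 1891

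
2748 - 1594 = 1154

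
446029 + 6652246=7098275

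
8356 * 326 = 2724056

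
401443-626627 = -225184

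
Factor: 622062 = 2^1*3^2*7^1*4937^1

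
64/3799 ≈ 0.0168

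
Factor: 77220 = 2^2 * 3^3 * 5^1 * 11^1 * 13^1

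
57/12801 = 19/4267 ≈ 0.00445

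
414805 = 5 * 82961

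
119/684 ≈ 0.174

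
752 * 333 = 250416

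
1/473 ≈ 0.00211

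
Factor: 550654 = 2^1 * 13^1 * 21179^1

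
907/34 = 26 + 23/34 ≈ 26.68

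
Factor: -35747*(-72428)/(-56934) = -1*2^1*3^(-2)*19^1*953^1*3163^(-1)*35747^1 = -1294541858/28467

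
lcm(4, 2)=4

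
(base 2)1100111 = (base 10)103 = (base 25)43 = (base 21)4j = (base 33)34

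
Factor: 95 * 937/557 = 5^1 * 19^1 * 557^(-1) * 937^1 = 89015/557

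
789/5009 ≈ 0.158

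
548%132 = 20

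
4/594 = 2/297≈0.00673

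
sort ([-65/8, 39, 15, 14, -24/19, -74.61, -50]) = [-74.61, -50, -65/8, -24/19, 14, 15, 39]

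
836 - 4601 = -3765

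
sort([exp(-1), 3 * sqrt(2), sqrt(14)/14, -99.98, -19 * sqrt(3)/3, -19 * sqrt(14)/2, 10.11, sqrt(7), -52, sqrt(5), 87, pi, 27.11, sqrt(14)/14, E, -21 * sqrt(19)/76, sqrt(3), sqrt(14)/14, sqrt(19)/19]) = [-99.98, -52, -19 * sqrt(14)/2, -19 * sqrt(3)/3, -21 * sqrt(19)/76, sqrt(19)/19, sqrt(14)/14, sqrt(14)/14, sqrt(14)/14, exp(-1), sqrt(3), sqrt(5), sqrt(7), E, pi, 3 * sqrt(2), 10.11, 27.11, 87]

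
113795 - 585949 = -472154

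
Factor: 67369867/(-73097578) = -1 * 2^(-1) * 59^(-1) * 5437^1 * 12391^1 * 619471^(-1)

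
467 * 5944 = 2775848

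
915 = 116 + 799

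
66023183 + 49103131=115126314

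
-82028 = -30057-51971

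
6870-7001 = -131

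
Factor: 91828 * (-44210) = -1 * 2^3 * 5^1 * 11^1 * 2087^1 * 4421^1 = -4059715880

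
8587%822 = 367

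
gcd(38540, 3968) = 4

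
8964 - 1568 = 7396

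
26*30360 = 789360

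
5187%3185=2002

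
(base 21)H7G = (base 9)11451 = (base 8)16754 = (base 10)7660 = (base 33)714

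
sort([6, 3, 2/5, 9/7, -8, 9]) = [-8, 2/5, 9/7, 3, 6, 9]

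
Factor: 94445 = 5^1*13^1*1453^1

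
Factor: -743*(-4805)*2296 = 2^3*5^1*7^1*31^2*41^1*743^1 = 8196984040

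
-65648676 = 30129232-95777908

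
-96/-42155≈0.00228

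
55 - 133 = -78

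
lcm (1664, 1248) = 4992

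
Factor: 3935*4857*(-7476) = -1*2^2*3^2*5^1*7^1*89^1*787^1*1619^1 = -142883517420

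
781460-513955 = 267505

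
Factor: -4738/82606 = -1*23^1*401^(-1) = -23/401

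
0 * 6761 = 0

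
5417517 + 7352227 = 12769744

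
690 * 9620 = 6637800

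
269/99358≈0.00271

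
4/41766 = 2/20883≈0.0000958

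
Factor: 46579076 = 2^2 * 11644769^1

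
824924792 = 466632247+358292545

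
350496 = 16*21906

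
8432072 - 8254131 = 177941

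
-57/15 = -3 - 4/5 = -3.80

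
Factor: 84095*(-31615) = -1*5^2*11^2*139^1*6323^1 = -2658663425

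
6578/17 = 386 + 16/17 ≈ 386.94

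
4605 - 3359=1246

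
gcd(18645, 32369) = 1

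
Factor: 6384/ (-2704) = -1*3^1*7^1*13^ (-2)*19^1 = -399/169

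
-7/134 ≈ -0.0522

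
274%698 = 274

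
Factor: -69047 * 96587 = -1 * 11^1 * 6277^1 * 96587^1 = -6669042589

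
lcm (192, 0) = 0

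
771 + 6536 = 7307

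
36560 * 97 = 3546320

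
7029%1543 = 857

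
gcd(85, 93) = 1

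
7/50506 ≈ 0.000139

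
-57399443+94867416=37467973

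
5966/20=298 + 3/10=298.30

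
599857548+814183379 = 1414040927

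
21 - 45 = -24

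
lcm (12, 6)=12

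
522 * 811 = 423342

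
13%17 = 13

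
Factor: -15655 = -1*5^1*31^1*101^1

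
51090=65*786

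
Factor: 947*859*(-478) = -1*2^1*239^1*859^1*947^1 = -388840094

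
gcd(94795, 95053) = 1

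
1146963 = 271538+875425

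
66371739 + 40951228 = 107322967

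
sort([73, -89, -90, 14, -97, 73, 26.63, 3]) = [-97, -90, -89, 3, 14, 26.63, 73, 73]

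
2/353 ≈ 0.00567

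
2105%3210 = 2105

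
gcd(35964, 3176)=4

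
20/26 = 10/13 ≈ 0.769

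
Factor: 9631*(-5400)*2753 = -1*2^3*3^3*5^2*2753^1*9631^1 = -143176372200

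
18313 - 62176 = -43863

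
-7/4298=-1/614 ≈ -0.00163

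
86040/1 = 86040 = 86040.00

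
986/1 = 986 = 986.00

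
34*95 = 3230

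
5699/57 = 99 + 56/57≈99.98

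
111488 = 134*832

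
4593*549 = 2521557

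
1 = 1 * 1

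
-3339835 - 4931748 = -8271583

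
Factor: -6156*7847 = -1*2^2*3^4*7^1*19^2*59^1 = -48306132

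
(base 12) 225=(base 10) 317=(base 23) di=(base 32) 9t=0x13d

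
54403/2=27201 + 1/2=27201.50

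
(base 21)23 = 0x2d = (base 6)113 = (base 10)45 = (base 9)50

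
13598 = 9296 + 4302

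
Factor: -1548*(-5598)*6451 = 2^3*3^4*43^1*311^1*6451^1 = 55902456504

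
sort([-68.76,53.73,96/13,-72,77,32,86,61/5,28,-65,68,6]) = [-72,-68.76,-65,6,96/13,61/5,28,32,53.73,68,77,86]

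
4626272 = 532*8696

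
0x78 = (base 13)93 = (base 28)48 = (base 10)120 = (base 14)88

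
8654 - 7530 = 1124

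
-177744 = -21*8464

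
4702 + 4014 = 8716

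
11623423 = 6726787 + 4896636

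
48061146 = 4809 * 9994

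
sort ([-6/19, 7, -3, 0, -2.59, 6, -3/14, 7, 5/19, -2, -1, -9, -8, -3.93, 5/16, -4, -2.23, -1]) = [-9, -8, -4, -3.93, -3, -2.59, -2.23, -2, -1, -1, -6/19, -3/14, 0, 5/19, 5/16, 6, 7, 7]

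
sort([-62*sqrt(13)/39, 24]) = [-62*sqrt(13)/39, 24]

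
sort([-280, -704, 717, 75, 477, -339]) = [-704, -339, -280, 75, 477, 717]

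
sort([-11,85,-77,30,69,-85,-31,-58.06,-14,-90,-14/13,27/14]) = [-90,-85,-77,-58.06,-31,-14,-11,-14/13,27/14,30,69,85]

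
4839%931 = 184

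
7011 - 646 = 6365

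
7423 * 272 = 2019056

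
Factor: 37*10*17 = 2^1*5^1*17^1*37^1 = 6290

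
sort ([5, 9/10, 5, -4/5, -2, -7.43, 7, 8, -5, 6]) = [-7.43, -5, -2, -4/5, 9/10, 5, 5, 6, 7, 8]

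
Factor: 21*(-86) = -1*2^1*3^1*7^1*43^1 = -1806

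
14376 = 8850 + 5526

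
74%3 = 2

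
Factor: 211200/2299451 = 2^8*3^1*5^2*7^(-1)*29863^(-1) = 19200/209041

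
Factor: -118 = -1 * 2^1 * 59^1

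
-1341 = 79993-81334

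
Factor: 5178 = 2^1*3^1*863^1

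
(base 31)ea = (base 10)444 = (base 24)ic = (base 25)hj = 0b110111100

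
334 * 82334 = 27499556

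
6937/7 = 991 = 991.00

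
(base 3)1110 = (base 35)14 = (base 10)39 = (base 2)100111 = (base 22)1h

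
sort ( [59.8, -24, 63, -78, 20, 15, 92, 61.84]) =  [-78, -24, 15, 20, 59.8, 61.84, 63, 92]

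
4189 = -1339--5528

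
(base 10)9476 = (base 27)cqq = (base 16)2504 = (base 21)10a5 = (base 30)afq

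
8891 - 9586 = -695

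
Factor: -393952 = -1 * 2^5 * 13^1 * 947^1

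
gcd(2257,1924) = 37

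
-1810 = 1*(-1810)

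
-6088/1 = -6088 = -6088.00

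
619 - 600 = 19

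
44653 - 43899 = 754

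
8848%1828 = 1536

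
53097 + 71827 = 124924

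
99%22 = 11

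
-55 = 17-72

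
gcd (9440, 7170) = 10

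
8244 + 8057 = 16301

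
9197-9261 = -64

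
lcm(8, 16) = 16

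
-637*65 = -41405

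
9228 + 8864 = 18092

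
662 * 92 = 60904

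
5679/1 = 5679 = 5679.00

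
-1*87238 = -87238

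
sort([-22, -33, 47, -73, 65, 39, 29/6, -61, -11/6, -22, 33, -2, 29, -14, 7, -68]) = [-73, -68, -61, -33, -22, -22, -14, -2, -11/6, 29/6, 7, 29, 33, 39, 47, 65]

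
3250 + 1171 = 4421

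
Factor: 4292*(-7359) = -1*2^2*3^1*11^1*29^1*37^1*223^1 = -31584828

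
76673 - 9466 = 67207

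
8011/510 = 15 + 361/510 ≈ 15.71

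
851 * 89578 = 76230878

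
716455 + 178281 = 894736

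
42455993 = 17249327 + 25206666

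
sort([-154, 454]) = [-154, 454]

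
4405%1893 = 619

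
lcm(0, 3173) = 0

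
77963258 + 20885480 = 98848738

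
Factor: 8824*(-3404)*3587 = -1*2^5*17^1*23^1*37^1*211^1*1103^1 = -107742345952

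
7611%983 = 730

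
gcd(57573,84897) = 9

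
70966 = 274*259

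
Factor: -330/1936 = -1 * 2^(-3) * 3^1 * 5^1 * 11^(-1) = -15/88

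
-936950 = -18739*50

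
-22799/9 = -2533 - 2/9 ≈ -2533.22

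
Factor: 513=3^3 * 19^1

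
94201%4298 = 3943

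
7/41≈0.171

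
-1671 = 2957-4628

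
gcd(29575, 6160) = 35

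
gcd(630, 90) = 90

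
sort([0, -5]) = [-5, 0]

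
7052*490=3455480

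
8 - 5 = 3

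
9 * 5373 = 48357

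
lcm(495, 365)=36135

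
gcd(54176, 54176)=54176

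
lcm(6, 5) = 30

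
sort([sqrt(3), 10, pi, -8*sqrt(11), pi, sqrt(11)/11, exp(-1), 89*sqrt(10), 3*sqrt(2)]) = [-8*sqrt(11), sqrt(11)/11, exp(-1), sqrt(3), pi, pi, 3*sqrt(2), 10, 89*sqrt(10)]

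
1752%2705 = 1752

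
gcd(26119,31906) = 1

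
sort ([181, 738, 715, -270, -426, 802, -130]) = [-426, -270, -130, 181, 715, 738, 802]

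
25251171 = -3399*(-7429)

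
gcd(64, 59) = 1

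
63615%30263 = 3089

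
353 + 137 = 490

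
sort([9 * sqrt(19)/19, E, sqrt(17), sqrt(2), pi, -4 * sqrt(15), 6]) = [-4 * sqrt(15), sqrt(2), 9 * sqrt(19)/19, E, pi, sqrt(17), 6]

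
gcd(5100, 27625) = 425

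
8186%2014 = 130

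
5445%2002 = 1441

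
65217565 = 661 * 98665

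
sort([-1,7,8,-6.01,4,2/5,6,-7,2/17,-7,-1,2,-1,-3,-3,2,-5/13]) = [-7,-7,-6.01,-3,-3,-1,-1,-1,-5/13,2/17,2/5,2,2,4,6,7,8]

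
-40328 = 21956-62284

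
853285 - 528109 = 325176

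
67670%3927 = 911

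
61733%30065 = 1603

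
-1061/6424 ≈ -0.165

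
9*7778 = 70002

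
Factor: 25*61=5^2*61^1=1525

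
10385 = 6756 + 3629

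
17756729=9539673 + 8217056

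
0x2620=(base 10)9760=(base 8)23040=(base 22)k3e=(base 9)14344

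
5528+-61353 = -55825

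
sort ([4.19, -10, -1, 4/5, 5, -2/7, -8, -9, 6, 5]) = [-10, -9, -8, -1, -2/7, 4/5, 4.19, 5, 5, 6]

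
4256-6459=-2203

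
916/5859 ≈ 0.156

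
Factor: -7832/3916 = -1 * 2^1 = -2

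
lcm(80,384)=1920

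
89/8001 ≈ 0.0111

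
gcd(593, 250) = 1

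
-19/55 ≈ -0.345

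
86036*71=6108556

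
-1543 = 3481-5024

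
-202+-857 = -1059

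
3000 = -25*(-120)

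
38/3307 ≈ 0.0115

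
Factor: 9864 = 2^3 * 3^2 * 137^1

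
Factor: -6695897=-1*13^1*29^1*17761^1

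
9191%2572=1475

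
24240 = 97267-73027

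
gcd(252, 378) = 126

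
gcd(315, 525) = 105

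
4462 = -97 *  (-46)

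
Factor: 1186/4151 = 2^1*7^(-1) = 2/7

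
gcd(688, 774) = 86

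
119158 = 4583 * 26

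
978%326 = 0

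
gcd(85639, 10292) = 1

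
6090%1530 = 1500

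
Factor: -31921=-1*137^1*233^1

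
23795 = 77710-53915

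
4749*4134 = 19632366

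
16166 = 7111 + 9055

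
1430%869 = 561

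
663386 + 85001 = 748387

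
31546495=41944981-10398486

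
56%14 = 0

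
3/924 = 1/308 ≈ 0.00325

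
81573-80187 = 1386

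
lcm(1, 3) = 3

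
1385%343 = 13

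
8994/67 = 134+16/67 ≈ 134.24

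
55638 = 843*66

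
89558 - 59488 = 30070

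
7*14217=99519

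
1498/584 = 2+165/292 ≈ 2.57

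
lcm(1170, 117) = 1170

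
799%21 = 1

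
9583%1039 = 232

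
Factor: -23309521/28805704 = -1 * 2^(-3) * 223^1 * 1511^(-1) * 2383^(-1) * 104527^1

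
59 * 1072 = 63248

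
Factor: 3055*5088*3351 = 2^5*3^2*5^1*13^1*47^1*53^1*1117^1 = 52087407840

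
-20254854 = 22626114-42880968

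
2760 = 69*40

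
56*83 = 4648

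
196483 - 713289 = -516806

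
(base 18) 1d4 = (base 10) 562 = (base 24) na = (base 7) 1432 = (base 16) 232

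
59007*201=11860407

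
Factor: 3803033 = 13^1*292541^1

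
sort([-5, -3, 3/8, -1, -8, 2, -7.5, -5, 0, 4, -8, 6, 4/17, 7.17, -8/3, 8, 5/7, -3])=[-8, -8, -7.5, -5, -5, -3, -3, -8/3, -1, 0, 4/17, 3/8, 5/7, 2, 4, 6, 7.17, 8]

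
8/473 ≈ 0.0169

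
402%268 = 134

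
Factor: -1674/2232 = -1*2^ (-2)*3^1 = -3/4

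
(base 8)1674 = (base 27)18b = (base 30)11q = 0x3bc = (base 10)956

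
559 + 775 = 1334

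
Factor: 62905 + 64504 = 43^1*2963^1 = 127409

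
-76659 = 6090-82749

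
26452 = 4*6613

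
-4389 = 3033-7422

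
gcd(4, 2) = 2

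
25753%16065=9688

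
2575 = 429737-427162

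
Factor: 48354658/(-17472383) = -1 * 2^1 * 11^1 * 19^1 * 29^1 * 1429^(-1) * 3989^1 * 12227^(-1)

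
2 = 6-4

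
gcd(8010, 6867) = 9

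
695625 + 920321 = 1615946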